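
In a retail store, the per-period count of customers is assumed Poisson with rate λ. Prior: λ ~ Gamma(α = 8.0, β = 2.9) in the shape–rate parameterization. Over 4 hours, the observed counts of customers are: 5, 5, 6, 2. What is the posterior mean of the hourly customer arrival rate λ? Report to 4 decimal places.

3.7681

With a Gamma(shape α, rate β) prior, the Poisson likelihood is conjugate: the posterior is Gamma(α + ΣXᵢ, β + n).
Sum of counts S = 18 over n = 4 hours.
Posterior: Gamma(α+S, β+n) = Gamma(8.0+18, 2.9+4) = Gamma(26.0, 6.9).
Posterior mean = α/β = 26.0/6.9 = 3.7681.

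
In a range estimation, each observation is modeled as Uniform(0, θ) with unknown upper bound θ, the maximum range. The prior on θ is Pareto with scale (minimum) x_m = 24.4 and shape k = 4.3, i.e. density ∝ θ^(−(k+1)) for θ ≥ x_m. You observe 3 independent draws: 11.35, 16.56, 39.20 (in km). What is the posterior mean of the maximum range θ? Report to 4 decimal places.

45.4222

A Pareto(scale x_m, shape k) prior on the upper bound θ of Uniform(0, θ) is conjugate: posterior is Pareto(max(x_m, max xᵢ), k + n).
Sample maximum = 39.20; prior scale x_m = 24.4 → posterior scale = max = 39.20.
Posterior shape = 4.3 + 3 = 7.3.
E[θ|data] = k·x_m/(k−1) = 7.3·39.20/6.3 = 45.4222.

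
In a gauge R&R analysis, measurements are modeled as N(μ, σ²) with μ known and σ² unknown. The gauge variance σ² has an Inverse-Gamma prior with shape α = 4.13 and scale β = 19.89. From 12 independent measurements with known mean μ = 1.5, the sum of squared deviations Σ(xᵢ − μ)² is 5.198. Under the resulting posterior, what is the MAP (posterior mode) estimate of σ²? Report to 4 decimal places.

With known mean μ and an Inverse-Gamma(α, β) prior on σ², the Normal likelihood is conjugate: posterior is Inv-Gamma(α + n/2, β + Σ(xᵢ−μ)²/2).
Posterior: Inv-Gamma(4.13 + 12/2, 19.89 + 5.198/2) = Inv-Gamma(10.13, 22.4890).
Mode = β/(α+1) = 22.4890/11.13 = 2.0206.

2.0206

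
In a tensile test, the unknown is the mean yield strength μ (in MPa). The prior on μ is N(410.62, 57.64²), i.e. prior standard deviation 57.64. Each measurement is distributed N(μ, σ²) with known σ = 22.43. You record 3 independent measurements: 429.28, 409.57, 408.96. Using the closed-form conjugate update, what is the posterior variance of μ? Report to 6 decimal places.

For Normal data with known variance σ², a Normal(μ₀, σ₀²) prior on μ is conjugate. Posterior precision = 1/σ₀² + n/σ²; posterior mean is the precision-weighted average of μ₀ and x̄.
σ₀² = 57.64² = 3322.3696, σ² = 22.43² = 503.1049; σ² + n·σ₀² = 503.1049 + 3·3322.3696 = 10470.2137.
Posterior precision = 1/σ₀² + n/σ² = 1/3322.3696 + 3/503.1049 = (σ² + n·σ₀²)/(σ₀²σ²) = 10470.2137/(3322.3696·503.1049); posterior variance σₙ² = σ₀²σ²/(σ² + n·σ₀²) = 3322.3696·503.1049/10470.2137 = 159.643392.

159.643392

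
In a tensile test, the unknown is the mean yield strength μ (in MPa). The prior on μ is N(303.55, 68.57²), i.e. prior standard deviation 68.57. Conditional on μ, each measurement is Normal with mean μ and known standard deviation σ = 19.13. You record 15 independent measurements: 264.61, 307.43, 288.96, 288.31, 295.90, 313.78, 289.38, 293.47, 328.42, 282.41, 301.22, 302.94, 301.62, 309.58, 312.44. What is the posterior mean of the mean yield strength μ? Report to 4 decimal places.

298.7230

For Normal data with known variance σ², a Normal(μ₀, σ₀²) prior on μ is conjugate. Posterior precision = 1/σ₀² + n/σ²; posterior mean is the precision-weighted average of μ₀ and x̄.
Σxᵢ = 264.61 + 307.43 + 288.96 + 288.31 + 295.90 + 313.78 + 289.38 + 293.47 + 328.42 + 282.41 + 301.22 + 302.94 + 301.62 + 309.58 + 312.44 = 4480.47, so n·x̄ = 4480.47.
σ₀² = 68.57² = 4701.8449, σ² = 19.13² = 365.9569; σ² + n·σ₀² = 365.9569 + 15·4701.8449 = 70893.6304.
Posterior mean = (μ₀/σ₀² + n·x̄/σ²)/(1/σ₀² + n/σ²) = (σ²·μ₀ + σ₀²·n·x̄)/(σ² + n·σ₀²) = (365.9569·303.55 + 4701.8449·4480.47)/70893.6304 = 21177561.236098/70893.6304 = 298.7230.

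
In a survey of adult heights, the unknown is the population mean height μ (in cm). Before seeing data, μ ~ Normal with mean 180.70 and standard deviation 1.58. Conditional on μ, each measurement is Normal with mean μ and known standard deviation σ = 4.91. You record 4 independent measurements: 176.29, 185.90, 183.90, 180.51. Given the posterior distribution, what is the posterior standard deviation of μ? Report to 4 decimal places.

1.3286

For Normal data with known variance σ², a Normal(μ₀, σ₀²) prior on μ is conjugate. Posterior precision = 1/σ₀² + n/σ²; posterior mean is the precision-weighted average of μ₀ and x̄.
σ₀² = 1.58² = 2.4964, σ² = 4.91² = 24.1081; σ² + n·σ₀² = 24.1081 + 4·2.4964 = 34.0937.
Posterior precision = 1/σ₀² + n/σ² = 1/2.4964 + 4/24.1081 = (σ² + n·σ₀²)/(σ₀²σ²) = 34.0937/(2.4964·24.1081); posterior variance σₙ² = σ₀²σ²/(σ² + n·σ₀²) = 2.4964·24.1081/34.0937 = 1.765237.
Posterior SD = √σₙ² = √(2.4964·24.1081/34.0937) = 1.3286.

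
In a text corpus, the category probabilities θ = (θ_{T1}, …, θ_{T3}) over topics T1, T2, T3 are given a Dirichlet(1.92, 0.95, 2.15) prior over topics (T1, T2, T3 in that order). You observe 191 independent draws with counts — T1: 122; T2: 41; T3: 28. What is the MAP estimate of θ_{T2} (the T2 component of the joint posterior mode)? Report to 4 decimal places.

The Dirichlet prior is conjugate to the Multinomial likelihood: each posterior αⱼ = prior αⱼ + observed count nⱼ.
Posterior concentration: (123.92, 41.95, 30.15), total = 196.02.
Joint mode component: (α_{T2}−1)/(Σα−K) = 40.95/193.02 = 0.2122.

0.2122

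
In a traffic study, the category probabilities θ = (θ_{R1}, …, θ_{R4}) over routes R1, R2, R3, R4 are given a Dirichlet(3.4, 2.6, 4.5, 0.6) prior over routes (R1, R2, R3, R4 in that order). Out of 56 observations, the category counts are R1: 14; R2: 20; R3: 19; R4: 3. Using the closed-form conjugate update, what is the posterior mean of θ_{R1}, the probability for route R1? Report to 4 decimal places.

0.2593

The Dirichlet prior is conjugate to the Multinomial likelihood: each posterior αⱼ = prior αⱼ + observed count nⱼ.
Posterior concentration: (17.4, 22.6, 23.5, 3.6), total = 67.1.
E[θ_{R1}|data] = α_{R1}/Σα = 17.4/67.1 = 0.2593.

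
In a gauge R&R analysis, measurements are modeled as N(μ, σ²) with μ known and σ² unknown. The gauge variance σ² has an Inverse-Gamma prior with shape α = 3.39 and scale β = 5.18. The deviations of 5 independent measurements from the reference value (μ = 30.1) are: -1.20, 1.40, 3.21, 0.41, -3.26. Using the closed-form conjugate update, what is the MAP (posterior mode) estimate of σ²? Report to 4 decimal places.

2.5297

With known mean μ and an Inverse-Gamma(α, β) prior on σ², the Normal likelihood is conjugate: posterior is Inv-Gamma(α + n/2, β + Σ(xᵢ−μ)²/2).
Σ(xᵢ−μ)² = (-1.20)² + (1.40)² + (3.21)² + (0.41)² + (-3.26)² = 24.4998.
Posterior: Inv-Gamma(3.39 + 5/2, 5.18 + 24.4998/2) = Inv-Gamma(5.89, 17.42990).
Mode = β/(α+1) = 17.42990/6.89 = 2.5297.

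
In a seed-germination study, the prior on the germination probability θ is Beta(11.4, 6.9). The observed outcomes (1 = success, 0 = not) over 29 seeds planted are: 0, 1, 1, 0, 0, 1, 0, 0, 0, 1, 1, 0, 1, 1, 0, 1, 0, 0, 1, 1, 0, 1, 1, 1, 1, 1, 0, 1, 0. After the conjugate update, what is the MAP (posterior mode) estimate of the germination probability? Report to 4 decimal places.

0.5828

The Beta prior is conjugate to a Binomial/Bernoulli likelihood; the update adds successes to α and failures to β.
Posterior: Beta(α+k, β+n−k) = Beta(11.4+16, 6.9+13) = Beta(27.4, 19.9).
Mode of Beta(a,b) for a,b>1 is (a−1)/(a+b−2) = 26.4/45.3 = 0.5828.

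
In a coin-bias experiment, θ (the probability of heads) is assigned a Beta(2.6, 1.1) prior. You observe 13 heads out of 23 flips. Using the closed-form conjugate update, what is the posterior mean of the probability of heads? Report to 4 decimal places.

0.5843

The Beta prior is conjugate to a Binomial/Bernoulli likelihood; the update adds successes to α and failures to β.
Posterior: Beta(α+k, β+n−k) = Beta(2.6+13, 1.1+10) = Beta(15.6, 11.1).
Posterior mean = α/(α+β) = 15.6/26.7 = 0.5843.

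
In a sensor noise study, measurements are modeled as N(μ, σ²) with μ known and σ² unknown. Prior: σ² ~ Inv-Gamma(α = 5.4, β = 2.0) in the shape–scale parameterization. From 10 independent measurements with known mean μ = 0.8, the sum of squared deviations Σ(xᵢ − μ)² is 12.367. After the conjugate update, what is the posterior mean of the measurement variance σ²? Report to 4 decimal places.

With known mean μ and an Inverse-Gamma(α, β) prior on σ², the Normal likelihood is conjugate: posterior is Inv-Gamma(α + n/2, β + Σ(xᵢ−μ)²/2).
Posterior: Inv-Gamma(5.4 + 10/2, 2.0 + 12.367/2) = Inv-Gamma(10.40, 8.1835).
E[σ²|data] = β/(α−1) = 8.1835/9.40 = 0.8706.

0.8706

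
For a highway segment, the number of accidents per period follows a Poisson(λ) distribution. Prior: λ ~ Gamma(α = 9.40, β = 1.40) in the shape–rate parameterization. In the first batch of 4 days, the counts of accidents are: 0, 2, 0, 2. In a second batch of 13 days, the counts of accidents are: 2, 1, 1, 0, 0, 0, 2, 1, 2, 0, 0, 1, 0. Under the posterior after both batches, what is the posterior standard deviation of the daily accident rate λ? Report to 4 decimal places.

0.2629

With a Gamma(shape α, rate β) prior, the Poisson likelihood is conjugate: the posterior is Gamma(α + ΣXᵢ, β + n).
Batch 1: sum of counts S = 4 over n = 4 days.
After batch 1: Gamma(α+S, β+n) = Gamma(9.40+4, 1.40+4) = Gamma(13.40, 5.40).
Batch 2: sum of counts S = 10 over n = 13 days.
After batch 2: Gamma(α+S, β+n) = Gamma(13.40+10, 5.40+13) = Gamma(23.40, 18.40).
SD = √α/β = √23.40/18.40 = 0.2629.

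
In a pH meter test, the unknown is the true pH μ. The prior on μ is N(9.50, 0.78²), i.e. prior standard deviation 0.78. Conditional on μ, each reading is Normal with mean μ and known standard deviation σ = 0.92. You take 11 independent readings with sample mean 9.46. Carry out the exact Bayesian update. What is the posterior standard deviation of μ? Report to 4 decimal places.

0.2614

For Normal data with known variance σ², a Normal(μ₀, σ₀²) prior on μ is conjugate. Posterior precision = 1/σ₀² + n/σ²; posterior mean is the precision-weighted average of μ₀ and x̄.
σ₀² = 0.78² = 0.6084, σ² = 0.92² = 0.8464; σ² + n·σ₀² = 0.8464 + 11·0.6084 = 7.5388.
Posterior precision = 1/σ₀² + n/σ² = 1/0.6084 + 11/0.8464 = (σ² + n·σ₀²)/(σ₀²σ²) = 7.5388/(0.6084·0.8464); posterior variance σₙ² = σ₀²σ²/(σ² + n·σ₀²) = 0.6084·0.8464/7.5388 = 0.068307.
Posterior SD = √σₙ² = √(0.6084·0.8464/7.5388) = 0.2614.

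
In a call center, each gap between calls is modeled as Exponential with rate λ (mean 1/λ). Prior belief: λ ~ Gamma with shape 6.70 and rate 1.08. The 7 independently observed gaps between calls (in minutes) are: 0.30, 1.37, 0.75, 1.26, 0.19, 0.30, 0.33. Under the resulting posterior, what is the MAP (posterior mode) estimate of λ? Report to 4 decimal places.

2.2760

With a Gamma(shape α, rate β) prior on the exponential rate λ, the posterior after n observations with total T = Σxᵢ is Gamma(α+n, β+T).
Sum of observations T = 4.50 minutes; n = 7.
Posterior: Gamma(6.70+7, 1.08+4.50) = Gamma(13.70, 5.58).
Mode = (α−1)/β = 2.2760.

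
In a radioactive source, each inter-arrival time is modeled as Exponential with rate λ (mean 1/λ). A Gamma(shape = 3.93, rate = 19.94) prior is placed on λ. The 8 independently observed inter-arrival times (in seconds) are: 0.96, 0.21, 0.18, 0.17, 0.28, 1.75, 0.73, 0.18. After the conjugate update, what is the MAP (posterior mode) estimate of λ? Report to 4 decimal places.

With a Gamma(shape α, rate β) prior on the exponential rate λ, the posterior after n observations with total T = Σxᵢ is Gamma(α+n, β+T).
Sum of observations T = 4.46 seconds; n = 8.
Posterior: Gamma(3.93+8, 19.94+4.46) = Gamma(11.93, 24.40).
Mode = (α−1)/β = 0.4480.

0.4480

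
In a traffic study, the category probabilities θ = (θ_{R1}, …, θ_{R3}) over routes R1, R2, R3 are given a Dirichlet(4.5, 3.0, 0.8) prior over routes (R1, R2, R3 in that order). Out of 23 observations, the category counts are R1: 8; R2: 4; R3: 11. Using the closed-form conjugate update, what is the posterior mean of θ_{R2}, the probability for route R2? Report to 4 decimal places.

The Dirichlet prior is conjugate to the Multinomial likelihood: each posterior αⱼ = prior αⱼ + observed count nⱼ.
Posterior concentration: (12.5, 7.0, 11.8), total = 31.3.
E[θ_{R2}|data] = α_{R2}/Σα = 7.0/31.3 = 0.2236.

0.2236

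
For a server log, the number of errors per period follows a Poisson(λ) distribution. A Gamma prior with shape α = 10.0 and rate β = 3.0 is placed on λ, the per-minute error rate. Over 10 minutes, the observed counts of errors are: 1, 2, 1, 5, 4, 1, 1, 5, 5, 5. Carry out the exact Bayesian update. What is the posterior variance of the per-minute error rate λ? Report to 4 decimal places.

With a Gamma(shape α, rate β) prior, the Poisson likelihood is conjugate: the posterior is Gamma(α + ΣXᵢ, β + n).
Sum of counts S = 30 over n = 10 minutes.
Posterior: Gamma(α+S, β+n) = Gamma(10.0+30, 3.0+10) = Gamma(40.0, 13.0).
Var = α/β² = 40.0/13.0² = 0.2367.

0.2367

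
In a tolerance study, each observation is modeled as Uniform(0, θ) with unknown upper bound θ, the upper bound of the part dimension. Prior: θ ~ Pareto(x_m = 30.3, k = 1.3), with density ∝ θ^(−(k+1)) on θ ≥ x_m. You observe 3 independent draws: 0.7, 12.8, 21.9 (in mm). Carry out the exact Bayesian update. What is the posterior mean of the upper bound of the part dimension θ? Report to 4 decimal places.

39.4818

A Pareto(scale x_m, shape k) prior on the upper bound θ of Uniform(0, θ) is conjugate: posterior is Pareto(max(x_m, max xᵢ), k + n).
Sample maximum = 21.9; prior scale x_m = 30.3 → posterior scale = max = 30.3.
Posterior shape = 1.3 + 3 = 4.3.
E[θ|data] = k·x_m/(k−1) = 4.3·30.3/3.3 = 39.4818.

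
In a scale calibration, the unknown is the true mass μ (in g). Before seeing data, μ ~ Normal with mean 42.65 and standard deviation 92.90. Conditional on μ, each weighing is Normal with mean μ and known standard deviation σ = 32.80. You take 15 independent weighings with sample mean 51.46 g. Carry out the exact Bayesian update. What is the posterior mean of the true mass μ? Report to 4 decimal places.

51.3874

For Normal data with known variance σ², a Normal(μ₀, σ₀²) prior on μ is conjugate. Posterior precision = 1/σ₀² + n/σ²; posterior mean is the precision-weighted average of μ₀ and x̄.
n·x̄ = 15·51.46 = 771.9.
σ₀² = 92.90² = 8630.41, σ² = 32.80² = 1075.84; σ² + n·σ₀² = 1075.84 + 15·8630.41 = 130531.99.
Posterior mean = (μ₀/σ₀² + n·x̄/σ²)/(1/σ₀² + n/σ²) = (σ²·μ₀ + σ₀²·n·x̄)/(σ² + n·σ₀²) = (1075.84·42.65 + 8630.41·771.9)/130531.99 = 6707698.055/130531.99 = 51.3874.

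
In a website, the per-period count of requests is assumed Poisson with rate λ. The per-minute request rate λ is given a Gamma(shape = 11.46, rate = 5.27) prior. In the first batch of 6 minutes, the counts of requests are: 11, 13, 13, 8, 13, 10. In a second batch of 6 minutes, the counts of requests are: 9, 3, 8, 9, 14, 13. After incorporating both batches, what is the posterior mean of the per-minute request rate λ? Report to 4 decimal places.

With a Gamma(shape α, rate β) prior, the Poisson likelihood is conjugate: the posterior is Gamma(α + ΣXᵢ, β + n).
Batch 1: sum of counts S = 68 over n = 6 minutes.
After batch 1: Gamma(α+S, β+n) = Gamma(11.46+68, 5.27+6) = Gamma(79.46, 11.27).
Batch 2: sum of counts S = 56 over n = 6 minutes.
After batch 2: Gamma(α+S, β+n) = Gamma(79.46+56, 11.27+6) = Gamma(135.46, 17.27).
Posterior mean = α/β = 135.46/17.27 = 7.8437.

7.8437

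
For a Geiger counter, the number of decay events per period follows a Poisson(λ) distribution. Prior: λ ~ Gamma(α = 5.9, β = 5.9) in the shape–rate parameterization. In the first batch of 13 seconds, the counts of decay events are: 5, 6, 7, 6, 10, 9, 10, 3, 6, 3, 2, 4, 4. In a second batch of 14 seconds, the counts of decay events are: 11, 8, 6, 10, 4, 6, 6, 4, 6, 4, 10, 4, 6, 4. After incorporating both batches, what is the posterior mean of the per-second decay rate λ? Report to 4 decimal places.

With a Gamma(shape α, rate β) prior, the Poisson likelihood is conjugate: the posterior is Gamma(α + ΣXᵢ, β + n).
Batch 1: sum of counts S = 75 over n = 13 seconds.
After batch 1: Gamma(α+S, β+n) = Gamma(5.9+75, 5.9+13) = Gamma(80.9, 18.9).
Batch 2: sum of counts S = 89 over n = 14 seconds.
After batch 2: Gamma(α+S, β+n) = Gamma(80.9+89, 18.9+14) = Gamma(169.9, 32.9).
Posterior mean = α/β = 169.9/32.9 = 5.1641.

5.1641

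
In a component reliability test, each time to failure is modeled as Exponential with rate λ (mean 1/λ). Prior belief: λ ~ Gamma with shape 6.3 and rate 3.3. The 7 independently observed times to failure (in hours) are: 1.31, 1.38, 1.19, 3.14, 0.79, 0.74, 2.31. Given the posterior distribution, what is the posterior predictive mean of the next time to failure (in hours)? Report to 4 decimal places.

With a Gamma(shape α, rate β) prior on the exponential rate λ, the posterior after n observations with total T = Σxᵢ is Gamma(α+n, β+T).
Sum of observations T = 10.86 hours; n = 7.
Posterior: Gamma(6.3+7, 3.3+10.86) = Gamma(13.3, 14.16).
The predictive distribution for the next observation is Lomax; its mean is β/(α−1) = 14.16/12.3 = 1.1512.

1.1512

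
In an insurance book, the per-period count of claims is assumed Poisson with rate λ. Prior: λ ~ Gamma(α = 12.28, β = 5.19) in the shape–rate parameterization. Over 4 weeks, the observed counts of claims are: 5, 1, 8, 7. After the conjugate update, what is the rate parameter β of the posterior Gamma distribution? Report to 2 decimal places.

With a Gamma(shape α, rate β) prior, the Poisson likelihood is conjugate: the posterior is Gamma(α + ΣXᵢ, β + n).
Sum of counts S = 21 over n = 4 weeks.
Posterior: Gamma(α+S, β+n) = Gamma(12.28+21, 5.19+4) = Gamma(33.28, 9.19).
Posterior β = 9.19.

9.19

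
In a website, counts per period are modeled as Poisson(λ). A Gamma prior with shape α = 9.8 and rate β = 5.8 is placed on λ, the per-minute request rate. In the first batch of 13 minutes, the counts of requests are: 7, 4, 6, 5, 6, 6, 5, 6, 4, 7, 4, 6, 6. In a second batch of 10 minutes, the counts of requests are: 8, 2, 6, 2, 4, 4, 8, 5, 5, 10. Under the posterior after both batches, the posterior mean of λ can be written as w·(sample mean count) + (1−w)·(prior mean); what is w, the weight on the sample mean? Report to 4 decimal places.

0.7986

With a Gamma(shape α, rate β) prior, the Poisson likelihood is conjugate: the posterior is Gamma(α + ΣXᵢ, β + n).
Total number of minutes: n = 13 + 10 = 23.
Posterior mean = (α₀+S)/(β₀+n) = [n/(β₀+n)]·(S/n) + [β₀/(β₀+n)]·(α₀/β₀), so only n and β₀ enter the weight.
Weight on data w = n/(β₀+n) = 23/(5.8+23) = 23/28.8 = 0.7986.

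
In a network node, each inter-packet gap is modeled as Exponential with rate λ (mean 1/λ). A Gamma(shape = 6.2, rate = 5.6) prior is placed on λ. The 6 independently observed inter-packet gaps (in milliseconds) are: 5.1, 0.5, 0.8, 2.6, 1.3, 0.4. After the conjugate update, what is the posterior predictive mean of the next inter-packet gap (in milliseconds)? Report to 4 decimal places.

1.4554

With a Gamma(shape α, rate β) prior on the exponential rate λ, the posterior after n observations with total T = Σxᵢ is Gamma(α+n, β+T).
Sum of observations T = 10.7 milliseconds; n = 6.
Posterior: Gamma(6.2+6, 5.6+10.7) = Gamma(12.2, 16.3).
The predictive distribution for the next observation is Lomax; its mean is β/(α−1) = 16.3/11.2 = 1.4554.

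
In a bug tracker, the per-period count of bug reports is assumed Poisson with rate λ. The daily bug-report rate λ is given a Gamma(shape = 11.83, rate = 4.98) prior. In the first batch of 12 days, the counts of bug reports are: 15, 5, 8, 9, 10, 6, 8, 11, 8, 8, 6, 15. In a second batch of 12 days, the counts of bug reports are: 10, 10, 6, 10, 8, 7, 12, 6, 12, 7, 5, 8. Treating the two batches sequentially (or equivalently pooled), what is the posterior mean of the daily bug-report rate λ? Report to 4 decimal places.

With a Gamma(shape α, rate β) prior, the Poisson likelihood is conjugate: the posterior is Gamma(α + ΣXᵢ, β + n).
Batch 1: sum of counts S = 109 over n = 12 days.
After batch 1: Gamma(α+S, β+n) = Gamma(11.83+109, 4.98+12) = Gamma(120.83, 16.98).
Batch 2: sum of counts S = 101 over n = 12 days.
After batch 2: Gamma(α+S, β+n) = Gamma(120.83+101, 16.98+12) = Gamma(221.83, 28.98).
Posterior mean = α/β = 221.83/28.98 = 7.6546.

7.6546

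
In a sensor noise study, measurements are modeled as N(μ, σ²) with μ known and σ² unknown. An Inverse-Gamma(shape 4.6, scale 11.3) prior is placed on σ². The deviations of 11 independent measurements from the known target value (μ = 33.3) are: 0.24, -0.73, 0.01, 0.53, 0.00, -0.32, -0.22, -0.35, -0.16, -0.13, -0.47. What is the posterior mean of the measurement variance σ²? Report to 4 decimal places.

With known mean μ and an Inverse-Gamma(α, β) prior on σ², the Normal likelihood is conjugate: posterior is Inv-Gamma(α + n/2, β + Σ(xᵢ−μ)²/2).
Σ(xᵢ−μ)² = (0.24)² + (-0.73)² + (0.01)² + (0.53)² + (0.00)² + (-0.32)² + (-0.22)² + (-0.35)² + (-0.16)² + (-0.13)² + (-0.47)² = 1.4082.
Posterior: Inv-Gamma(4.6 + 11/2, 11.3 + 1.4082/2) = Inv-Gamma(10.10, 12.00410).
E[σ²|data] = β/(α−1) = 12.00410/9.10 = 1.3191.

1.3191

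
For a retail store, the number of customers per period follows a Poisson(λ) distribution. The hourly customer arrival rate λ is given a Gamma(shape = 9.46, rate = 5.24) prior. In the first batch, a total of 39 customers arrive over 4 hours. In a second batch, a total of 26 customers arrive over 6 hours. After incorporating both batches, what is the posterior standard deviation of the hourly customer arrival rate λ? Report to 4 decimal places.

With a Gamma(shape α, rate β) prior, the Poisson likelihood is conjugate: the posterior is Gamma(α + ΣXᵢ, β + n).
After batch 1: Gamma(α+S, β+n) = Gamma(9.46+39, 5.24+4) = Gamma(48.46, 9.24).
After batch 2: Gamma(α+S, β+n) = Gamma(48.46+26, 9.24+6) = Gamma(74.46, 15.24).
SD = √α/β = √74.46/15.24 = 0.5662.

0.5662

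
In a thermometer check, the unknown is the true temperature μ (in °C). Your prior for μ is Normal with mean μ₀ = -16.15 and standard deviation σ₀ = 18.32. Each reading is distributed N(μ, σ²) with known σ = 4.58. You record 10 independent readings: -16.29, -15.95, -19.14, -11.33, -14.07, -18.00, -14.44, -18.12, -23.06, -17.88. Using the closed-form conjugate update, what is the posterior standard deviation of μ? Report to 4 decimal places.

1.4438

For Normal data with known variance σ², a Normal(μ₀, σ₀²) prior on μ is conjugate. Posterior precision = 1/σ₀² + n/σ²; posterior mean is the precision-weighted average of μ₀ and x̄.
σ₀² = 18.32² = 335.6224, σ² = 4.58² = 20.9764; σ² + n·σ₀² = 20.9764 + 10·335.6224 = 3377.2004.
Posterior precision = 1/σ₀² + n/σ² = 1/335.6224 + 10/20.9764 = (σ² + n·σ₀²)/(σ₀²σ²) = 3377.2004/(335.6224·20.9764); posterior variance σₙ² = σ₀²σ²/(σ² + n·σ₀²) = 335.6224·20.9764/3377.2004 = 2.084611.
Posterior SD = √σₙ² = √(335.6224·20.9764/3377.2004) = 1.4438.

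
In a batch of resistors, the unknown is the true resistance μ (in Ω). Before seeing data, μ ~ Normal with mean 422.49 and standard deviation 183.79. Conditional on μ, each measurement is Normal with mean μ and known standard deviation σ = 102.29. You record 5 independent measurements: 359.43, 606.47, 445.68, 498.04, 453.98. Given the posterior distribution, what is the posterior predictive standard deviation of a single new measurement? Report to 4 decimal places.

111.5070

For Normal data with known variance σ², a Normal(μ₀, σ₀²) prior on μ is conjugate. Posterior precision = 1/σ₀² + n/σ²; posterior mean is the precision-weighted average of μ₀ and x̄.
σ₀² = 183.79² = 33778.7641, σ² = 102.29² = 10463.2441; σ² + n·σ₀² = 10463.2441 + 5·33778.7641 = 179357.0646.
Posterior precision = 1/σ₀² + n/σ² = 1/33778.7641 + 5/10463.2441 = (σ² + n·σ₀²)/(σ₀²σ²) = 179357.0646/(33778.7641·10463.2441); posterior variance σₙ² = σ₀²σ²/(σ² + n·σ₀²) = 33778.7641·10463.2441/179357.0646 = 1970.568904.
Predictive variance for one new observation = σₙ² + σ² = 33778.7641·10463.2441/179357.0646 + 10463.2441 = σ²·(σ₀² + 179357.0646)/179357.0646 = 10463.2441·213135.8287/179357.0646 = 12433.813004; SD = √(10463.2441·213135.8287/179357.0646) = 111.5070.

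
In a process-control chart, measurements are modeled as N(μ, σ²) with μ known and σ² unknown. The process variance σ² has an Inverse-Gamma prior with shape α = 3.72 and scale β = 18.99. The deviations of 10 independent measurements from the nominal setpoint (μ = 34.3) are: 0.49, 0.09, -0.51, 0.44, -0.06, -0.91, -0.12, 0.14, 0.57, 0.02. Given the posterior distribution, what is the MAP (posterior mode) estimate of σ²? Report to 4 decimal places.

2.0511

With known mean μ and an Inverse-Gamma(α, β) prior on σ², the Normal likelihood is conjugate: posterior is Inv-Gamma(α + n/2, β + Σ(xᵢ−μ)²/2).
Σ(xᵢ−μ)² = (0.49)² + (0.09)² + (-0.51)² + (0.44)² + (-0.06)² + (-0.91)² + (-0.12)² + (0.14)² + (0.57)² + (0.02)² = 1.8929.
Posterior: Inv-Gamma(3.72 + 10/2, 18.99 + 1.8929/2) = Inv-Gamma(8.72, 19.93645).
Mode = β/(α+1) = 19.93645/9.72 = 2.0511.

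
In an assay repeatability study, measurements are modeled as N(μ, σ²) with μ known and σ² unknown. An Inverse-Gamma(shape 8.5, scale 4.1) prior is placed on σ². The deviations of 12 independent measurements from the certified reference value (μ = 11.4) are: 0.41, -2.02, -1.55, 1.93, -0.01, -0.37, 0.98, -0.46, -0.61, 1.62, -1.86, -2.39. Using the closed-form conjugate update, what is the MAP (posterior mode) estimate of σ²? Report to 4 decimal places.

1.0340

With known mean μ and an Inverse-Gamma(α, β) prior on σ², the Normal likelihood is conjugate: posterior is Inv-Gamma(α + n/2, β + Σ(xᵢ−μ)²/2).
Σ(xᵢ−μ)² = (0.41)² + (-2.02)² + (-1.55)² + (1.93)² + (-0.01)² + (-0.37)² + (0.98)² + (-0.46)² + (-0.61)² + (1.62)² + (-1.86)² + (-2.39)² = 23.8531.
Posterior: Inv-Gamma(8.5 + 12/2, 4.1 + 23.8531/2) = Inv-Gamma(14.50, 16.02655).
Mode = β/(α+1) = 16.02655/15.50 = 1.0340.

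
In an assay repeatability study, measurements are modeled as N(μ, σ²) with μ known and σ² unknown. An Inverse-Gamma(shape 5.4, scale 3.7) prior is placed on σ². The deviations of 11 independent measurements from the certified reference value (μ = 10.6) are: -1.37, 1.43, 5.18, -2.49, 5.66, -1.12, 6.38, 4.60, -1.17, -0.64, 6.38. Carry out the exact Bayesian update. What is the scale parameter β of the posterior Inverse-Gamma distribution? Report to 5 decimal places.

With known mean μ and an Inverse-Gamma(α, β) prior on σ², the Normal likelihood is conjugate: posterior is Inv-Gamma(α + n/2, β + Σ(xᵢ−μ)²/2).
Σ(xᵢ−μ)² = (-1.37)² + (1.43)² + (5.18)² + (-2.49)² + (5.66)² + (-1.12)² + (6.38)² + (4.60)² + (-1.17)² + (-0.64)² + (6.38)² = 174.5916.
Posterior: Inv-Gamma(5.4 + 11/2, 3.7 + 174.5916/2) = Inv-Gamma(10.90, 90.99580).
Posterior β = 90.99580.

90.99580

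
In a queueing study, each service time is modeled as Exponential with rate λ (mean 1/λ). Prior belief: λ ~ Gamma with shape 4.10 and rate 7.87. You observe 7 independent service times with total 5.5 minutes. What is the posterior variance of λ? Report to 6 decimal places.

With a Gamma(shape α, rate β) prior on the exponential rate λ, the posterior after n observations with total T = Σxᵢ is Gamma(α+n, β+T).
Posterior: Gamma(4.10+7, 7.87+5.5) = Gamma(11.10, 13.37).
Var = α/β² = 0.062096.

0.062096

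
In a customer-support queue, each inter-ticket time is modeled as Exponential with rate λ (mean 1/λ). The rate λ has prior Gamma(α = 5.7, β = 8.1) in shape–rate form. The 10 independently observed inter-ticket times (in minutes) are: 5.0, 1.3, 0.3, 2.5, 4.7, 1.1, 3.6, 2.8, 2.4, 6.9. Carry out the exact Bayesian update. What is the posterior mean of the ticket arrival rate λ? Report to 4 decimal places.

With a Gamma(shape α, rate β) prior on the exponential rate λ, the posterior after n observations with total T = Σxᵢ is Gamma(α+n, β+T).
Sum of observations T = 30.6 minutes; n = 10.
Posterior: Gamma(5.7+10, 8.1+30.6) = Gamma(15.7, 38.7).
Posterior mean of λ = α/β = 15.7/38.7 = 0.4057.

0.4057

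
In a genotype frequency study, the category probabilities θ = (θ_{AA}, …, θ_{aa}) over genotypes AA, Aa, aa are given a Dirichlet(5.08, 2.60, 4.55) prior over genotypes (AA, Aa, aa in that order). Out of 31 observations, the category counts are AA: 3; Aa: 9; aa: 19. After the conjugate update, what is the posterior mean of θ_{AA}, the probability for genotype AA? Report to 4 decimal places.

The Dirichlet prior is conjugate to the Multinomial likelihood: each posterior αⱼ = prior αⱼ + observed count nⱼ.
Posterior concentration: (8.08, 11.60, 23.55), total = 43.23.
E[θ_{AA}|data] = α_{AA}/Σα = 8.08/43.23 = 0.1869.

0.1869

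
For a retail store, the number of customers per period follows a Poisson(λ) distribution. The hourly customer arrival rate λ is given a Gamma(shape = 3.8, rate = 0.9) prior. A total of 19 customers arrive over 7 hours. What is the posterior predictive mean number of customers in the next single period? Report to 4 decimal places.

2.8861

With a Gamma(shape α, rate β) prior, the Poisson likelihood is conjugate: the posterior is Gamma(α + ΣXᵢ, β + n).
Posterior: Gamma(α+S, β+n) = Gamma(3.8+19, 0.9+7) = Gamma(22.8, 7.9).
The predictive distribution for one future period is NegBinom with mean α/β = 2.8861.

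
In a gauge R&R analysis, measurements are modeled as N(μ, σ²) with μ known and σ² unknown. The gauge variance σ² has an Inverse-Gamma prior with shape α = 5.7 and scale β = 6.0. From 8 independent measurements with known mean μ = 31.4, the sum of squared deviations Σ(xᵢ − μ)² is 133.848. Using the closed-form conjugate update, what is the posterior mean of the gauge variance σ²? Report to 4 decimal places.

With known mean μ and an Inverse-Gamma(α, β) prior on σ², the Normal likelihood is conjugate: posterior is Inv-Gamma(α + n/2, β + Σ(xᵢ−μ)²/2).
Posterior: Inv-Gamma(5.7 + 8/2, 6.0 + 133.848/2) = Inv-Gamma(9.70, 72.9240).
E[σ²|data] = β/(α−1) = 72.9240/8.70 = 8.3821.

8.3821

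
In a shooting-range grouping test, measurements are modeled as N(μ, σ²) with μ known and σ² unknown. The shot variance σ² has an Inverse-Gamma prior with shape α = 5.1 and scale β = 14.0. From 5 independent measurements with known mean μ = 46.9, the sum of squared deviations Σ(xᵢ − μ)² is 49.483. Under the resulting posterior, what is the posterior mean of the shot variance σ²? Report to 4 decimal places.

With known mean μ and an Inverse-Gamma(α, β) prior on σ², the Normal likelihood is conjugate: posterior is Inv-Gamma(α + n/2, β + Σ(xᵢ−μ)²/2).
Posterior: Inv-Gamma(5.1 + 5/2, 14.0 + 49.483/2) = Inv-Gamma(7.60, 38.7415).
E[σ²|data] = β/(α−1) = 38.7415/6.60 = 5.8699.

5.8699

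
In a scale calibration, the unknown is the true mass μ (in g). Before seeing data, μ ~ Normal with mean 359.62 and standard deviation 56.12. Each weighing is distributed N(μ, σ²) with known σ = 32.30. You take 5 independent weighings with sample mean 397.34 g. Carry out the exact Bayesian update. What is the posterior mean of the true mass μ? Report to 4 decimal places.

For Normal data with known variance σ², a Normal(μ₀, σ₀²) prior on μ is conjugate. Posterior precision = 1/σ₀² + n/σ²; posterior mean is the precision-weighted average of μ₀ and x̄.
n·x̄ = 5·397.34 = 1986.7.
σ₀² = 56.12² = 3149.4544, σ² = 32.30² = 1043.29; σ² + n·σ₀² = 1043.29 + 5·3149.4544 = 16790.562.
Posterior mean = (μ₀/σ₀² + n·x̄/σ²)/(1/σ₀² + n/σ²) = (σ²·μ₀ + σ₀²·n·x̄)/(σ² + n·σ₀²) = (1043.29·359.62 + 3149.4544·1986.7)/16790.562 = 6632209.00628/16790.562 = 394.9962.

394.9962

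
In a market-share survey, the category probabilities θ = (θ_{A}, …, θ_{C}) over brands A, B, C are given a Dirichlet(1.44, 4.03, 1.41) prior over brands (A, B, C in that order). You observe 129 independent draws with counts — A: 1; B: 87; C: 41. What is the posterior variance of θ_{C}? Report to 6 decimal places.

The Dirichlet prior is conjugate to the Multinomial likelihood: each posterior αⱼ = prior αⱼ + observed count nⱼ.
Posterior concentration: (2.44, 91.03, 42.41), total = 135.88.
Var[θ_j] = α_j(Σα−α_j)/((Σα)²(Σα+1)) = 42.41·93.47/(135.88²·136.88) = 0.001569.

0.001569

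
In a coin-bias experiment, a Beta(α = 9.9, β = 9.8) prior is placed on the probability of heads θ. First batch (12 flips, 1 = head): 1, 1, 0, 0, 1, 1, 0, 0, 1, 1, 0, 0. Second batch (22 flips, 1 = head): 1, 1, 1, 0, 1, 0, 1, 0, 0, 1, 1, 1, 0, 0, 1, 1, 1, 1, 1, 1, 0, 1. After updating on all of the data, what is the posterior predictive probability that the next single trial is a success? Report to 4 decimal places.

0.5754

The Beta prior is conjugate to a Binomial/Bernoulli likelihood; the update adds successes to α and failures to β.
After batch 1: Beta(9.9+6, 9.8+6) = Beta(15.9, 15.8).
After batch 2: Beta(15.9+15, 15.8+7) = Beta(30.9, 22.8).
For a single future Bernoulli trial, P(success | data) = α/(α+β) = 0.5754.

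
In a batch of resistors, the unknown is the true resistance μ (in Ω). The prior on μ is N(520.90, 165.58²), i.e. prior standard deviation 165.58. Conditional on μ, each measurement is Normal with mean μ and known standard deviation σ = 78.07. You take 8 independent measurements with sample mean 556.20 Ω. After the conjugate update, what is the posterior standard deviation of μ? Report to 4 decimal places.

For Normal data with known variance σ², a Normal(μ₀, σ₀²) prior on μ is conjugate. Posterior precision = 1/σ₀² + n/σ²; posterior mean is the precision-weighted average of μ₀ and x̄.
σ₀² = 165.58² = 27416.7364, σ² = 78.07² = 6094.9249; σ² + n·σ₀² = 6094.9249 + 8·27416.7364 = 225428.8161.
Posterior precision = 1/σ₀² + n/σ² = 1/27416.7364 + 8/6094.9249 = (σ² + n·σ₀²)/(σ₀²σ²) = 225428.8161/(27416.7364·6094.9249); posterior variance σₙ² = σ₀²σ²/(σ² + n·σ₀²) = 27416.7364·6094.9249/225428.8161 = 741.267032.
Posterior SD = √σₙ² = √(27416.7364·6094.9249/225428.8161) = 27.2262.

27.2262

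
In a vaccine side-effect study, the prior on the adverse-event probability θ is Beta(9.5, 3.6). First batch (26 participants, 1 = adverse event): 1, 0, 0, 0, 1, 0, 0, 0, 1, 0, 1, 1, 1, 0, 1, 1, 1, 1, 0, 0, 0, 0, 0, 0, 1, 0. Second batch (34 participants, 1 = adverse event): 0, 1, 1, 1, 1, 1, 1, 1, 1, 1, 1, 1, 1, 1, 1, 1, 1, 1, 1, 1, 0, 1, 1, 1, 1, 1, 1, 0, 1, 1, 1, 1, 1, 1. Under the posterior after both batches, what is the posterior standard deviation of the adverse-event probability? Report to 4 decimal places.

The Beta prior is conjugate to a Binomial/Bernoulli likelihood; the update adds successes to α and failures to β.
After batch 1: Beta(9.5+11, 3.6+15) = Beta(20.5, 18.6).
After batch 2: Beta(20.5+31, 18.6+3) = Beta(51.5, 21.6).
Var = αβ/((α+β)²(α+β+1)) = 51.5·21.6/(73.1²·74.1) = 0.00280936; SD = √0.00280936 = 0.0530.

0.0530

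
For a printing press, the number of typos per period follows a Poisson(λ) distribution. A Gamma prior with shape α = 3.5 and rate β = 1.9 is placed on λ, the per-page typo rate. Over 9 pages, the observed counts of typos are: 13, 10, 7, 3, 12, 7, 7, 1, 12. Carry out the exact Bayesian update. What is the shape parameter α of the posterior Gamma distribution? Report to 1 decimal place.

With a Gamma(shape α, rate β) prior, the Poisson likelihood is conjugate: the posterior is Gamma(α + ΣXᵢ, β + n).
Sum of counts S = 72 over n = 9 pages.
Posterior: Gamma(α+S, β+n) = Gamma(3.5+72, 1.9+9) = Gamma(75.5, 10.9).
Posterior α = 75.5.

75.5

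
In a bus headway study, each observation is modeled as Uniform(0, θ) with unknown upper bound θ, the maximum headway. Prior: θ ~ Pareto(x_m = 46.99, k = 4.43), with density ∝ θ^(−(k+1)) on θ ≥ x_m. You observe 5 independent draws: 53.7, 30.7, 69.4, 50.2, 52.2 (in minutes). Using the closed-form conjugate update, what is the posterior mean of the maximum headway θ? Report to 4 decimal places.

A Pareto(scale x_m, shape k) prior on the upper bound θ of Uniform(0, θ) is conjugate: posterior is Pareto(max(x_m, max xᵢ), k + n).
Sample maximum = 69.4; prior scale x_m = 46.99 → posterior scale = max = 69.40.
Posterior shape = 4.43 + 5 = 9.43.
E[θ|data] = k·x_m/(k−1) = 9.43·69.40/8.43 = 77.6325.

77.6325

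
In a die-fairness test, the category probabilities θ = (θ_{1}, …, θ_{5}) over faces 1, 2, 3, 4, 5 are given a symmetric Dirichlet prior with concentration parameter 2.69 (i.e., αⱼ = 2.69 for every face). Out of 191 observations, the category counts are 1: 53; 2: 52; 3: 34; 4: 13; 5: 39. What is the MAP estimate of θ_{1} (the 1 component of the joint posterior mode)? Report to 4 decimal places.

0.2742

The Dirichlet prior is conjugate to the Multinomial likelihood: each posterior αⱼ = prior αⱼ + observed count nⱼ.
Posterior concentration: (55.69, 54.69, 36.69, 15.69, 41.69), total = 204.45.
Joint mode component: (α_{1}−1)/(Σα−K) = 54.69/199.45 = 0.2742.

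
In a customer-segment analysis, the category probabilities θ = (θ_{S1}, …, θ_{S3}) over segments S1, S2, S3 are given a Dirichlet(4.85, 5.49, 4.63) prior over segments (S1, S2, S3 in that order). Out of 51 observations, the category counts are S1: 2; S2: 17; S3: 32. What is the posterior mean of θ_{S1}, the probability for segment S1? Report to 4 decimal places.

The Dirichlet prior is conjugate to the Multinomial likelihood: each posterior αⱼ = prior αⱼ + observed count nⱼ.
Posterior concentration: (6.85, 22.49, 36.63), total = 65.97.
E[θ_{S1}|data] = α_{S1}/Σα = 6.85/65.97 = 0.1038.

0.1038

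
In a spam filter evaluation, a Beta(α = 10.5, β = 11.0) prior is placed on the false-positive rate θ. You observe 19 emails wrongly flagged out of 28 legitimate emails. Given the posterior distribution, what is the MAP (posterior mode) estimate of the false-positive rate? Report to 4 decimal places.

The Beta prior is conjugate to a Binomial/Bernoulli likelihood; the update adds successes to α and failures to β.
Posterior: Beta(α+k, β+n−k) = Beta(10.5+19, 11.0+9) = Beta(29.5, 20.0).
Mode of Beta(a,b) for a,b>1 is (a−1)/(a+b−2) = 28.5/47.5 = 0.6000.

0.6000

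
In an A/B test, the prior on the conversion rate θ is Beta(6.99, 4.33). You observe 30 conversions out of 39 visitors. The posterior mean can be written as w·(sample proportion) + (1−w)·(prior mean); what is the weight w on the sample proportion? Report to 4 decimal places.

The Beta prior is conjugate to a Binomial/Bernoulli likelihood; the update adds successes to α and failures to β.
Posterior mean = (α₀+k)/(α₀+β₀+n) = [n/(α₀+β₀+n)]·(k/n) + [(α₀+β₀)/(α₀+β₀+n)]·α₀/(α₀+β₀), so only n and the prior enter the weight.
The weight on the data is w = n/(α₀+β₀+n) = 39/(6.99+4.33+39) = 39/50.32 = 0.7750.

0.7750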